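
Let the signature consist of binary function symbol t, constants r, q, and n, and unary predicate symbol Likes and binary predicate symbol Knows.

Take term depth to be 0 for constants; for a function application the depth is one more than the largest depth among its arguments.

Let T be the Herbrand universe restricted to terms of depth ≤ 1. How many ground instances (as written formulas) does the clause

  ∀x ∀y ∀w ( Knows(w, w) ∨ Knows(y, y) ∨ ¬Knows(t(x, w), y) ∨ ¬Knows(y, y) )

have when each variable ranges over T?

Ground terms of depth ≤ 1:
  Count level by level. With function symbols t/2, the terms of depth ≤ k are the 3 constants together with each function applied to depth-≤(k−1) tuples, so N_k = 3 + N_{k-1}^2.
  N_0 = 3
  N_1 = 3 + 3^2 = 12
So there are 12 ground terms available for substitution.
Each of x, y, w ranges independently over the available ground terms, and distinct assignments produce distinct instances.
Number of ground instances = 12^3 = 1728.

1728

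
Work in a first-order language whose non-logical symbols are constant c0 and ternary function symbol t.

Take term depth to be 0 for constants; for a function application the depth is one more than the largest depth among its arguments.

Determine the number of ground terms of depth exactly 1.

Let N_k count ground terms of depth at most k. Each non-constant term of depth ≤ k is some function symbol applied to depth-≤(k−1) arguments, giving N_k = 1 + N_{k-1}^3.
N_0 = 1
N_1 = 1 + 1^3 = 2
Terms of depth exactly 1: N_1 − N_0 = 2 − 1 = 1.

1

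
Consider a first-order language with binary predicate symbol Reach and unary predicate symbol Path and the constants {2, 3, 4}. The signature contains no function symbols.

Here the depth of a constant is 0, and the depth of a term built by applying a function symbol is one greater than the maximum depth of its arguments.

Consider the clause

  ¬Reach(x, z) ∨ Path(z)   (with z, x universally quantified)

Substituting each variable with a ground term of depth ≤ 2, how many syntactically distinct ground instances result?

9

Ground terms of depth ≤ 2:
  With no function symbols every ground term is a constant, so there are exactly 3 ground terms at every depth bound.
  N_0 = 3
  N_1 = 3
  N_2 = 3
  Explicitly: 2, 3, 4.
So there are 3 ground terms available for substitution.
There are 2 variables to instantiate (z, x), each occurring in at least one literal, so different choices give different ground instances.
Number of ground instances = 3^2 = 9.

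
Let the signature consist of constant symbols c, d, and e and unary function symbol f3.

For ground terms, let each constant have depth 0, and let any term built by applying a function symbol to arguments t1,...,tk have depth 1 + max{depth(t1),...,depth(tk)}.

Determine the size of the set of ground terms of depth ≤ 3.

12

Count level by level. With function symbols f3/1, the terms of depth ≤ k are the 3 constants together with each function applied to depth-≤(k−1) tuples, so N_k = 3 + N_{k-1}.
N_0 = 3
N_1 = 3 + 3 = 6
N_2 = 3 + 6 = 9
N_3 = 3 + 9 = 12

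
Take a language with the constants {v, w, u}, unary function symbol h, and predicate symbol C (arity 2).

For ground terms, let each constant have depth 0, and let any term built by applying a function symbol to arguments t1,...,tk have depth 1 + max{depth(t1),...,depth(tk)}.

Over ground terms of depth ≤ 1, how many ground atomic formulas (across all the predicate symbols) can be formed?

36

First count ground terms of depth ≤ 1.
If N_k denotes the number of depth-≤k ground terms, the 3 constants give N_0 = 3, and each function symbol of arity r contributes N_{k-1}^r new terms at level k: N_k = 3 + N_{k-1}.
N_0 = 3
N_1 = 3 + 3 = 6
Explicitly: v, w, u, h(v), h(w), h(u).
So |H| = 6.
For each predicate symbol, the number of ground atoms is |H| raised to its arity; summing:
  C: 6^2 = 36
Total ground atoms: 36.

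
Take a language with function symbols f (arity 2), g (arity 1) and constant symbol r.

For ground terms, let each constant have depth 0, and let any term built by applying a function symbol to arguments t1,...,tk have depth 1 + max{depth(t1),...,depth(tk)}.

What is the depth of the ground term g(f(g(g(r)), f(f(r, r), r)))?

4

depth(g(r)) = 1 + depth(r) = 1 + 0 = 1
depth(g(g(r))) = 1 + depth(g(r)) = 1 + 1 = 2
depth(f(r, r)) = 1 + max(0, 0) = 1
depth(f(f(r, r), r)) = 1 + max(1, 0) = 2
depth(f(g(g(r)), f(f(r, r), r))) = 1 + max(2, 2) = 3
depth(g(f(g(g(r)), f(f(r, r), r)))) = 1 + depth(f(g(g(r)), f(f(r, r), r))) = 1 + 3 = 4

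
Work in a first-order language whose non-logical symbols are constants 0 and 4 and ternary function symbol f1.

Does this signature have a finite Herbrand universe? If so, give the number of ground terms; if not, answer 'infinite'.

The signature has at least one function symbol (f1, arity 3) and at least one constant (0).
Iterating f1 gives infinitely many distinct ground terms: 0, f1(0, 0, 0), f1(f1(0, 0, 0), f1(0, 0, 0), f1(0, 0, 0)), ...
So the Herbrand universe is infinite.

infinite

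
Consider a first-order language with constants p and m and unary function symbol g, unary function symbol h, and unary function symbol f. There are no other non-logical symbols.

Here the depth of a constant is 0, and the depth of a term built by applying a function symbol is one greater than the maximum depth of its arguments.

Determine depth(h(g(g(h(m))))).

4

depth(h(m)) = 1 + depth(m) = 1 + 0 = 1
depth(g(h(m))) = 1 + depth(h(m)) = 1 + 1 = 2
depth(g(g(h(m)))) = 1 + depth(g(h(m))) = 1 + 2 = 3
depth(h(g(g(h(m))))) = 1 + depth(g(g(h(m)))) = 1 + 3 = 4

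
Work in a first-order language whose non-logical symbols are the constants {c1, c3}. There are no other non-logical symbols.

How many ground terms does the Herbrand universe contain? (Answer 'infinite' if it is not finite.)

2

There are no function symbols, so every ground term is one of the 2 constants.
The Herbrand universe is {c1, c3}, which is finite with 2 elements.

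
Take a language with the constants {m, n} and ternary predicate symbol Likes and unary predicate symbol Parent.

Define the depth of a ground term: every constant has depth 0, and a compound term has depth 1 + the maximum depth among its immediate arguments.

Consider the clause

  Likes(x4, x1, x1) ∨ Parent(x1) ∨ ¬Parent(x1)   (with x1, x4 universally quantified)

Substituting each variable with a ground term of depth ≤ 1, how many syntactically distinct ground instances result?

4

Ground terms of depth ≤ 1:
  With no function symbols every ground term is a constant, so there are exactly 2 ground terms at every depth bound.
  N_0 = 2
  N_1 = 2
So there are 2 ground terms available for substitution.
The clause has 2 distinct variables (x1, x4), each appearing in the body. In the free term algebra distinct substitutions yield syntactically distinct ground instances.
Number of ground instances = 2^2 = 4.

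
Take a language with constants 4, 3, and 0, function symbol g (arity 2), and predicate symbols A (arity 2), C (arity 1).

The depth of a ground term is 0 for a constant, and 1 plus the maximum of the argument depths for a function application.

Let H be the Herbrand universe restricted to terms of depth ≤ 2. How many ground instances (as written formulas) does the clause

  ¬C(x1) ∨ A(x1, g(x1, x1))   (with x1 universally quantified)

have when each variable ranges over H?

147

Ground terms of depth ≤ 2:
  If N_k denotes the number of depth-≤k ground terms, the 3 constants give N_0 = 3, and each function symbol of arity r contributes N_{k-1}^r new terms at level k: N_k = 3 + N_{k-1}^2.
  N_0 = 3
  N_1 = 3 + 3^2 = 12
  N_2 = 3 + 12^2 = 147
So there are 147 ground terms available for substitution.
There is 1 variable to instantiate (x1),  occurring in at least one literal, so different choices give different ground instances.
Number of ground instances = 147.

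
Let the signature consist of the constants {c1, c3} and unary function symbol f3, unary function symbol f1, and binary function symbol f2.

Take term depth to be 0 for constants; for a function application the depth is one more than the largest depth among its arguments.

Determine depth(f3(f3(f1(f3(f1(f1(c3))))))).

6

depth(f1(c3)) = 1 + depth(c3) = 1 + 0 = 1
depth(f1(f1(c3))) = 1 + depth(f1(c3)) = 1 + 1 = 2
depth(f3(f1(f1(c3)))) = 1 + depth(f1(f1(c3))) = 1 + 2 = 3
depth(f1(f3(f1(f1(c3))))) = 1 + depth(f3(f1(f1(c3)))) = 1 + 3 = 4
depth(f3(f1(f3(f1(f1(c3)))))) = 1 + depth(f1(f3(f1(f1(c3))))) = 1 + 4 = 5
depth(f3(f3(f1(f3(f1(f1(c3))))))) = 1 + depth(f3(f1(f3(f1(f1(c3)))))) = 1 + 5 = 6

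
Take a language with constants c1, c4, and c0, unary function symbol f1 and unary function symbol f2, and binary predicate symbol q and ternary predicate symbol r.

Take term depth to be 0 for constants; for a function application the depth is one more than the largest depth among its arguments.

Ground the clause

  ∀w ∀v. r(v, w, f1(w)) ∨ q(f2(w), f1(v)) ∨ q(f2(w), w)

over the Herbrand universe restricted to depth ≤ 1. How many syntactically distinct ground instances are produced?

Ground terms of depth ≤ 1:
  Write N_k for the number of ground terms of depth ≤ k. A term of depth ≤ k is either a constant or a function symbol applied to arguments of depth ≤ k−1, so N_k = 3 + N_{k-1} + N_{k-1}.
  N_0 = 3
  N_1 = 3 + 3 + 3 = 9
  Explicitly: c1, c4, c0, f1(c1), f1(c4), f1(c0), f2(c1), f2(c4), f2(c0).
So there are 9 ground terms available for substitution.
Each of w, v ranges independently over the available ground terms, and distinct assignments produce distinct instances.
Number of ground instances = 9^2 = 81.

81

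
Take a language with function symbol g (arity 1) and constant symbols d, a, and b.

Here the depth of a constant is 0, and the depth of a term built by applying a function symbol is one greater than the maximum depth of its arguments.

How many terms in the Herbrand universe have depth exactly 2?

Count level by level. With function symbols g/1, the terms of depth ≤ k are the 3 constants together with each function applied to depth-≤(k−1) tuples, so N_k = 3 + N_{k-1}.
N_0 = 3
N_1 = 3 + 3 = 6
N_2 = 3 + 6 = 9
Terms of depth exactly 2: N_2 − N_1 = 9 − 6 = 3.

3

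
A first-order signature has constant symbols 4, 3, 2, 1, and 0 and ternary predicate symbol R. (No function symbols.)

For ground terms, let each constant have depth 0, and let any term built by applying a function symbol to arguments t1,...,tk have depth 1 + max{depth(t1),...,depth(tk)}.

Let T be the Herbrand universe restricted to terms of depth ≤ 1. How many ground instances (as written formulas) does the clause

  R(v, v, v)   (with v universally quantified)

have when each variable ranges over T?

5

Ground terms of depth ≤ 1:
  With no function symbols every ground term is a constant, so there are exactly 5 ground terms at every depth bound.
  N_0 = 5
  N_1 = 5
  Explicitly: 4, 3, 2, 1, 0.
So there are 5 ground terms available for substitution.
The variable v ranges independently over the available ground terms, and distinct assignments produce distinct instances.
Number of ground instances = 5.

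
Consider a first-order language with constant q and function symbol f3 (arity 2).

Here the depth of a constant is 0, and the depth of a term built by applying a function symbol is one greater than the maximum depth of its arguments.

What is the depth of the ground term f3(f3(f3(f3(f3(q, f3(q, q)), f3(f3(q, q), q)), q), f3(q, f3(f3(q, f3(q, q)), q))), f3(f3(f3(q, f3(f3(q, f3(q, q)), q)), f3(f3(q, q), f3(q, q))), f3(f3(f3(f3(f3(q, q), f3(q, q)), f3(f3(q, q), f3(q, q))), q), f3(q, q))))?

7

depth(f3(q, q)) = 1 + max(0, 0) = 1
depth(f3(q, f3(q, q))) = 1 + max(0, 1) = 2
depth(f3(f3(q, q), q)) = 1 + max(1, 0) = 2
depth(f3(f3(q, f3(q, q)), f3(f3(q, q), q))) = 1 + max(2, 2) = 3
depth(f3(f3(f3(q, f3(q, q)), f3(f3(q, q), q)), q)) = 1 + max(3, 0) = 4
depth(f3(f3(q, f3(q, q)), q)) = 1 + max(2, 0) = 3
depth(f3(q, f3(f3(q, f3(q, q)), q))) = 1 + max(0, 3) = 4
depth(f3(f3(f3(f3(q, f3(q, q)), f3(f3(q, q), q)), q), f3(q, f3(f3(q, f3(q, q)), q)))) = 1 + max(4, 4) = 5
depth(f3(f3(q, q), f3(q, q))) = 1 + max(1, 1) = 2
depth(f3(f3(q, f3(f3(q, f3(q, q)), q)), f3(f3(q, q), f3(q, q)))) = 1 + max(4, 2) = 5
depth(f3(f3(f3(q, q), f3(q, q)), f3(f3(q, q), f3(q, q)))) = 1 + max(2, 2) = 3
depth(f3(f3(f3(f3(q, q), f3(q, q)), f3(f3(q, q), f3(q, q))), q)) = 1 + max(3, 0) = 4
depth(f3(f3(f3(f3(f3(q, q), f3(q, q)), f3(f3(q, q), f3(q, q))), q), f3(q, q))) = 1 + max(4, 1) = 5
depth(f3(f3(f3(q, f3(f3(q, f3(q, q)), q)), f3(f3(q, q), f3(q, q))), f3(f3(f3(f3(f3(q, q), f3(q, q)), f3(f3(q, q), f3(q, q))), q), f3(q, q)))) = 1 + max(5, 5) = 6
depth(f3(f3(f3(f3(f3(q, f3(q, q)), f3(f3(q, q), q)), q), f3(q, f3(f3(q, f3(q, q)), q))), f3(f3(f3(q, f3(f3(q, f3(q, q)), q)), f3(f3(q, q), f3(q, q))), f3(f3(f3(f3(f3(q, q), f3(q, q)), f3(f3(q, q), f3(q, q))), q), f3(q, q))))) = 1 + max(5, 6) = 7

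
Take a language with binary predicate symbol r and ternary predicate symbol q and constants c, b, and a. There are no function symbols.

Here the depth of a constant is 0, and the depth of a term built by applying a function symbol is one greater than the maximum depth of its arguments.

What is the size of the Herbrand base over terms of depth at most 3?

36

First count ground terms of depth ≤ 3.
With no function symbols every ground term is a constant, so there are exactly 3 ground terms at every depth bound.
N_0 = 3
N_1 = 3
N_2 = 3
N_3 = 3
So |H| = 3.
Ground atoms are formed by filling each argument slot of a predicate with a term from H, so an r-ary predicate gives |H|^r atoms:
  r: 3^2 = 9;  q: 3^3 = 27
Total ground atoms: 9 + 27 = 36.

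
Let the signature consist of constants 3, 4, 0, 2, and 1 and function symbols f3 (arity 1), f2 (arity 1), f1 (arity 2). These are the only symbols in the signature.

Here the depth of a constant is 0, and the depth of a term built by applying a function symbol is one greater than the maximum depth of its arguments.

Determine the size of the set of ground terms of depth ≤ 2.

Let N_k = |{terms of depth ≤ k}|. Then N_0 = 5 and N_k = 5 + N_{k-1} + N_{k-1} + N_{k-1}^2 for k ≥ 1 (one summand per function symbol, arity giving the exponent).
N_0 = 5
N_1 = 5 + 5 + 5 + 5^2 = 40
N_2 = 5 + 40 + 40 + 40^2 = 1685

1685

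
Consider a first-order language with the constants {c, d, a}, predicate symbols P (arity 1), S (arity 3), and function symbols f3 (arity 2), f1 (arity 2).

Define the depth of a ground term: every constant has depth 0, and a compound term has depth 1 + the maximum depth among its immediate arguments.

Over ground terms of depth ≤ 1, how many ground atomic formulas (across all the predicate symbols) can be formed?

First count ground terms of depth ≤ 1.
Let N_k = |{terms of depth ≤ k}|. Then N_0 = 3 and N_k = 3 + N_{k-1}^2 + N_{k-1}^2 for k ≥ 1 (one summand per function symbol, arity giving the exponent).
N_0 = 3
N_1 = 3 + 3^2 + 3^2 = 21
So |H| = 21.
A ground atom is a predicate applied to a tuple of terms from H, so the count is the sum over predicates of |H|^arity:
  P: 21;  S: 21^3 = 9261
Total ground atoms: 21 + 9261 = 9282.

9282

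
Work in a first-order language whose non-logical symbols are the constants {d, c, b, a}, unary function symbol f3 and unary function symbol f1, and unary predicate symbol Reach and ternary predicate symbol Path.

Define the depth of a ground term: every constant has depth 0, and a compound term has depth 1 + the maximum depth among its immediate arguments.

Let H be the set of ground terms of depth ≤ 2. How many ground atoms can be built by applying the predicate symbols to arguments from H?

First count ground terms of depth ≤ 2.
Count level by level. With function symbols f3/1, f1/1, the terms of depth ≤ k are the 4 constants together with each function applied to depth-≤(k−1) tuples, so N_k = 4 + N_{k-1} + N_{k-1}.
N_0 = 4
N_1 = 4 + 4 + 4 = 12
N_2 = 4 + 12 + 12 = 28
So |H| = 28.
Ground atoms are formed by filling each argument slot of a predicate with a term from H, so an r-ary predicate gives |H|^r atoms:
  Reach: 28;  Path: 28^3 = 21952
Total ground atoms: 28 + 21952 = 21980.

21980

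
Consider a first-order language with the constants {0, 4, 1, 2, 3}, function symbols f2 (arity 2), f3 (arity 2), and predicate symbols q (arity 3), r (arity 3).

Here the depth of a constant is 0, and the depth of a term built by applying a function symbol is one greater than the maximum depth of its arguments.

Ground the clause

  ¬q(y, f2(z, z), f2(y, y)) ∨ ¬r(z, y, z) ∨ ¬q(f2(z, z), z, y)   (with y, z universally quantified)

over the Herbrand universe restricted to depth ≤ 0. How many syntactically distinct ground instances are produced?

Ground terms of depth ≤ 0:
  Count level by level. With function symbols f2/2, f3/2, the terms of depth ≤ k are the 5 constants together with each function applied to depth-≤(k−1) tuples, so N_k = 5 + N_{k-1}^2 + N_{k-1}^2.
  N_0 = 5
  Explicitly: 0, 4, 1, 2, 3.
So there are 5 ground terms available for substitution.
Each of y, z ranges independently over the available ground terms, and distinct assignments produce distinct instances.
Number of ground instances = 5^2 = 25.

25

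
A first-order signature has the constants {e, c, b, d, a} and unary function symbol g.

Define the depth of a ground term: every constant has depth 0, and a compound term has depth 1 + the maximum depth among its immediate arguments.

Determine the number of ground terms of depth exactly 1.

5

Let N_k count ground terms of depth at most k. Each non-constant term of depth ≤ k is some function symbol applied to depth-≤(k−1) arguments, giving N_k = 5 + N_{k-1}.
N_0 = 5
N_1 = 5 + 5 = 10
Terms of depth exactly 1: N_1 − N_0 = 10 − 5 = 5.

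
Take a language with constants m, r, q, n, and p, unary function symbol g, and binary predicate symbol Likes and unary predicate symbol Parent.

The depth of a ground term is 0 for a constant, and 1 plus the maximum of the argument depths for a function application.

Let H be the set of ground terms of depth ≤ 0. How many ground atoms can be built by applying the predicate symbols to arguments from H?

First count ground terms of depth ≤ 0.
Count level by level. With function symbols g/1, the terms of depth ≤ k are the 5 constants together with each function applied to depth-≤(k−1) tuples, so N_k = 5 + N_{k-1}.
N_0 = 5
Explicitly: m, r, q, n, p.
So |H| = 5.
Ground atoms are formed by filling each argument slot of a predicate with a term from H, so an r-ary predicate gives |H|^r atoms:
  Likes: 5^2 = 25;  Parent: 5
Total ground atoms: 25 + 5 = 30.

30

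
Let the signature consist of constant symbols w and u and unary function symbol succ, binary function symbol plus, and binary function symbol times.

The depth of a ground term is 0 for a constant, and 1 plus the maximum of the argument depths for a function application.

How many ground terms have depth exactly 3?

182410

Count level by level. With function symbols succ/1, plus/2, times/2, the terms of depth ≤ k are the 2 constants together with each function applied to depth-≤(k−1) tuples, so N_k = 2 + N_{k-1} + N_{k-1}^2 + N_{k-1}^2.
N_0 = 2
N_1 = 2 + 2 + 2^2 + 2^2 = 12
N_2 = 2 + 12 + 12^2 + 12^2 = 302
N_3 = 2 + 302 + 302^2 + 302^2 = 182712
Terms of depth exactly 3: N_3 − N_2 = 182712 − 302 = 182410.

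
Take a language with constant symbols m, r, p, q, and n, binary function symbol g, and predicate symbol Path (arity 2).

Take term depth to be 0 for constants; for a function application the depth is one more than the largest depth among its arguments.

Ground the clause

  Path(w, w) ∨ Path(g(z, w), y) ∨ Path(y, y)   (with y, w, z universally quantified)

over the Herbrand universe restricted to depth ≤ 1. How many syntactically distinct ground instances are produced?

Ground terms of depth ≤ 1:
  Count level by level. With function symbols g/2, the terms of depth ≤ k are the 5 constants together with each function applied to depth-≤(k−1) tuples, so N_k = 5 + N_{k-1}^2.
  N_0 = 5
  N_1 = 5 + 5^2 = 30
So there are 30 ground terms available for substitution.
The body mentions every one of the 3 quantified variables; since ground terms form a free algebra, no two substitutions collapse to the same formula.
Number of ground instances = 30^3 = 27000.

27000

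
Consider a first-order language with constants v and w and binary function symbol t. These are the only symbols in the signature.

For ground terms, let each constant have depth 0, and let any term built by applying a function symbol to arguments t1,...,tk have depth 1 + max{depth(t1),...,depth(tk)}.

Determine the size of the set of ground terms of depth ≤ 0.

2

Write N_k for the number of ground terms of depth ≤ k. A term of depth ≤ k is either a constant or a function symbol applied to arguments of depth ≤ k−1, so N_k = 2 + N_{k-1}^2.
N_0 = 2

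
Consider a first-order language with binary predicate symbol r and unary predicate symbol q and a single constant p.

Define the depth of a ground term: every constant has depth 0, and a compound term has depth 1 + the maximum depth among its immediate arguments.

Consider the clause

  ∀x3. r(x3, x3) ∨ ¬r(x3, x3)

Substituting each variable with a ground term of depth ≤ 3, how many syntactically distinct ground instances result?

Ground terms of depth ≤ 3:
  With no function symbols every ground term is a constant, so there is exactly 1 ground term at every depth bound.
  N_0 = 1
  N_1 = 1
  N_2 = 1
  N_3 = 1
  Explicitly: p.
So there is exactly 1 ground term available for substitution.
There is 1 variable to instantiate (x3),  occurring in at least one literal, so different choices give different ground instances.
Number of ground instances = 1.

1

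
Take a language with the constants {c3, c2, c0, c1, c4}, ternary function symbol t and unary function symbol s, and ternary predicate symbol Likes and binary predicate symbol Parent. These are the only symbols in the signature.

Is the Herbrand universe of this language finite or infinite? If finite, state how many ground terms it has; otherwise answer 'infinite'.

infinite

The signature has at least one function symbol (t, arity 3) and at least one constant (c3).
Iterating t gives infinitely many distinct ground terms: c3, t(c3, c3, c3), t(t(c3, c3, c3), t(c3, c3, c3), t(c3, c3, c3)), ...
So the Herbrand universe is infinite.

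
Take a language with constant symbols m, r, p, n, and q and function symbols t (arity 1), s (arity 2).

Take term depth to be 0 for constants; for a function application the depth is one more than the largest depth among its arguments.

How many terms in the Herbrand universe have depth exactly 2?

Write N_k for the number of ground terms of depth ≤ k. A term of depth ≤ k is either a constant or a function symbol applied to arguments of depth ≤ k−1, so N_k = 5 + N_{k-1} + N_{k-1}^2.
N_0 = 5
N_1 = 5 + 5 + 5^2 = 35
N_2 = 5 + 35 + 35^2 = 1265
Terms of depth exactly 2: N_2 − N_1 = 1265 − 35 = 1230.

1230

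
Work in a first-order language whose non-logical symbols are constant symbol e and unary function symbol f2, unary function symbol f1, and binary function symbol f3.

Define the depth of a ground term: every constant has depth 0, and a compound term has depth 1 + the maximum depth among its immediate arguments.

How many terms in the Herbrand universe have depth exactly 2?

21

If N_k denotes the number of depth-≤k ground terms, the 1 constant gives N_0 = 1, and each function symbol of arity r contributes N_{k-1}^r new terms at level k: N_k = 1 + N_{k-1} + N_{k-1} + N_{k-1}^2.
N_0 = 1
N_1 = 1 + 1 + 1 + 1^2 = 4
N_2 = 1 + 4 + 4 + 4^2 = 25
Terms of depth exactly 2: N_2 − N_1 = 25 − 4 = 21.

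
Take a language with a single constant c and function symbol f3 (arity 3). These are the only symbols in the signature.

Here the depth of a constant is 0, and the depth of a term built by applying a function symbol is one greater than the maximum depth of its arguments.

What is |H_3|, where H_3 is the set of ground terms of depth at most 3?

Write N_k for the number of ground terms of depth ≤ k. A term of depth ≤ k is either a constant or a function symbol applied to arguments of depth ≤ k−1, so N_k = 1 + N_{k-1}^3.
N_0 = 1
N_1 = 1 + 1^3 = 2
N_2 = 1 + 2^3 = 9
N_3 = 1 + 9^3 = 730

730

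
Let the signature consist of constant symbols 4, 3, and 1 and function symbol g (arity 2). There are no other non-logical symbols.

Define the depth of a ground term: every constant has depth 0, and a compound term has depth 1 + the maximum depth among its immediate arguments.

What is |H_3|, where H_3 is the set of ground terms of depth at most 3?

21612

Let N_k count ground terms of depth at most k. Each non-constant term of depth ≤ k is some function symbol applied to depth-≤(k−1) arguments, giving N_k = 3 + N_{k-1}^2.
N_0 = 3
N_1 = 3 + 3^2 = 12
N_2 = 3 + 12^2 = 147
N_3 = 3 + 147^2 = 21612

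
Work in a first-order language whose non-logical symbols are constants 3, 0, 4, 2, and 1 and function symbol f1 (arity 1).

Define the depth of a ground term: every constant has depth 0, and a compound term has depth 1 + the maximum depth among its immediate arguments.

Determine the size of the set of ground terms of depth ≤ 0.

Write N_k for the number of ground terms of depth ≤ k. A term of depth ≤ k is either a constant or a function symbol applied to arguments of depth ≤ k−1, so N_k = 5 + N_{k-1}.
N_0 = 5

5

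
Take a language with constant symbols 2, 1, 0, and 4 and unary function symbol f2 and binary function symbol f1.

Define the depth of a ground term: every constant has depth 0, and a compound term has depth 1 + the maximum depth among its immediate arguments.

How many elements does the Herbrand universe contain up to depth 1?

24

Count level by level. With function symbols f2/1, f1/2, the terms of depth ≤ k are the 4 constants together with each function applied to depth-≤(k−1) tuples, so N_k = 4 + N_{k-1} + N_{k-1}^2.
N_0 = 4
N_1 = 4 + 4 + 4^2 = 24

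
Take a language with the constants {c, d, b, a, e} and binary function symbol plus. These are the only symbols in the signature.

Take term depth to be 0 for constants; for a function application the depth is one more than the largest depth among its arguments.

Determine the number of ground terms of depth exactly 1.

25

Let N_k = |{terms of depth ≤ k}|. Then N_0 = 5 and N_k = 5 + N_{k-1}^2 for k ≥ 1 (one summand per function symbol, arity giving the exponent).
N_0 = 5
N_1 = 5 + 5^2 = 30
Terms of depth exactly 1: N_1 − N_0 = 30 − 5 = 25.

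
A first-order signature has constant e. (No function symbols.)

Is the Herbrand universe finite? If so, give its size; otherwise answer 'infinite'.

1

There are no function symbols, so the only ground term is the single constant.
The Herbrand universe is {e}, finite with 1 element.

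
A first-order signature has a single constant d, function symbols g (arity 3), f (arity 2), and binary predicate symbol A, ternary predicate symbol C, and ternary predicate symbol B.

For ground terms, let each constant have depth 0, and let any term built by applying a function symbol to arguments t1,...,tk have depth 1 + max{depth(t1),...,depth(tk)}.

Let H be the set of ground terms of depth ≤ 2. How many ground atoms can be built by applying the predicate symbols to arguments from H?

First count ground terms of depth ≤ 2.
Count level by level. With function symbols g/3, f/2, the terms of depth ≤ k are the 1 constant together with each function applied to depth-≤(k−1) tuples, so N_k = 1 + N_{k-1}^3 + N_{k-1}^2.
N_0 = 1
N_1 = 1 + 1^3 + 1^2 = 3
N_2 = 1 + 3^3 + 3^2 = 37
So |H| = 37.
A ground atom is a predicate applied to a tuple of terms from H, so the count is the sum over predicates of |H|^arity:
  A: 37^2 = 1369;  C: 37^3 = 50653;  B: 37^3 = 50653
Total ground atoms: 1369 + 50653 + 50653 = 102675.

102675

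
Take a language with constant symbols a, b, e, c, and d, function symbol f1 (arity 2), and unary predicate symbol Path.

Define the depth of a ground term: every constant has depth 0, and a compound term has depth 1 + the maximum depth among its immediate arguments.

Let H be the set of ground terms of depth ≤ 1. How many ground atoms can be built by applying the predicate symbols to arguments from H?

30

First count ground terms of depth ≤ 1.
If N_k denotes the number of depth-≤k ground terms, the 5 constants give N_0 = 5, and each function symbol of arity r contributes N_{k-1}^r new terms at level k: N_k = 5 + N_{k-1}^2.
N_0 = 5
N_1 = 5 + 5^2 = 30
So |H| = 30.
Ground atoms are formed by filling each argument slot of a predicate with a term from H, so an r-ary predicate gives |H|^r atoms:
  Path: 30
Total ground atoms: 30.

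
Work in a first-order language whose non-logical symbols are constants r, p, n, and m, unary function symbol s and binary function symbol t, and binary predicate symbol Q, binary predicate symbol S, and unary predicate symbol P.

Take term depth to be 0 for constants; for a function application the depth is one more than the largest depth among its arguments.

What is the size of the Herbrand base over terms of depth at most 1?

First count ground terms of depth ≤ 1.
Let N_k = |{terms of depth ≤ k}|. Then N_0 = 4 and N_k = 4 + N_{k-1} + N_{k-1}^2 for k ≥ 1 (one summand per function symbol, arity giving the exponent).
N_0 = 4
N_1 = 4 + 4 + 4^2 = 24
So |H| = 24.
Ground atoms are formed by filling each argument slot of a predicate with a term from H, so an r-ary predicate gives |H|^r atoms:
  Q: 24^2 = 576;  S: 24^2 = 576;  P: 24
Total ground atoms: 576 + 576 + 24 = 1176.

1176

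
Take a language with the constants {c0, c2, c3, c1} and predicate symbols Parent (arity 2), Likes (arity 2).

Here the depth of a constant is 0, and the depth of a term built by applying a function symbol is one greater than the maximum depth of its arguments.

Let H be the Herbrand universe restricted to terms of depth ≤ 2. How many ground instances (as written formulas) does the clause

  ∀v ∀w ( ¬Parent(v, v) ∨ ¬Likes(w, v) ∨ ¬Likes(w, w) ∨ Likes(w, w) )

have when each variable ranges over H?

Ground terms of depth ≤ 2:
  With no function symbols every ground term is a constant, so there are exactly 4 ground terms at every depth bound.
  N_0 = 4
  N_1 = 4
  N_2 = 4
So there are 4 ground terms available for substitution.
The clause has 2 distinct variables (v, w), each appearing in the body. In the free term algebra distinct substitutions yield syntactically distinct ground instances.
Number of ground instances = 4^2 = 16.

16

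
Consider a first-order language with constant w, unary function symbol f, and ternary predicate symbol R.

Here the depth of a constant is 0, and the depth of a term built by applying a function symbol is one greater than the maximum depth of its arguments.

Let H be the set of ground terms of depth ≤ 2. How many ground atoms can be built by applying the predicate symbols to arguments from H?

First count ground terms of depth ≤ 2.
Write N_k for the number of ground terms of depth ≤ k. A term of depth ≤ k is either a constant or a function symbol applied to arguments of depth ≤ k−1, so N_k = 1 + N_{k-1}.
N_0 = 1
N_1 = 1 + 1 = 2
N_2 = 1 + 2 = 3
Explicitly: w, f(w), f(f(w)).
So |H| = 3.
A ground atom is a predicate applied to a tuple of terms from H, so the count is the sum over predicates of |H|^arity:
  R: 3^3 = 27
Total ground atoms: 27.

27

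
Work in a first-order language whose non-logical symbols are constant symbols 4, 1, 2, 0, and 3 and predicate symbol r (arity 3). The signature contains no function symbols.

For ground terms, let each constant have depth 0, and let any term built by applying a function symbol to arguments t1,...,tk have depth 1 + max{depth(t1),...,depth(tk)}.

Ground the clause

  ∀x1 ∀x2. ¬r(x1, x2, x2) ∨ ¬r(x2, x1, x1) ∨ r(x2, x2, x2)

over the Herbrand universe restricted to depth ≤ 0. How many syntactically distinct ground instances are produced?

25

Ground terms of depth ≤ 0:
  With no function symbols every ground term is a constant, so there are exactly 5 ground terms at every depth bound.
  N_0 = 5
  Explicitly: 4, 1, 2, 0, 3.
So there are 5 ground terms available for substitution.
There are 2 variables to instantiate (x1, x2), each occurring in at least one literal, so different choices give different ground instances.
Number of ground instances = 5^2 = 25.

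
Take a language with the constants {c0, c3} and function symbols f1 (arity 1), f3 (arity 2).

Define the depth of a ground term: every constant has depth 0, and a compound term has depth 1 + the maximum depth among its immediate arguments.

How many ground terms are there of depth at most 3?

5552

Write N_k for the number of ground terms of depth ≤ k. A term of depth ≤ k is either a constant or a function symbol applied to arguments of depth ≤ k−1, so N_k = 2 + N_{k-1} + N_{k-1}^2.
N_0 = 2
N_1 = 2 + 2 + 2^2 = 8
N_2 = 2 + 8 + 8^2 = 74
N_3 = 2 + 74 + 74^2 = 5552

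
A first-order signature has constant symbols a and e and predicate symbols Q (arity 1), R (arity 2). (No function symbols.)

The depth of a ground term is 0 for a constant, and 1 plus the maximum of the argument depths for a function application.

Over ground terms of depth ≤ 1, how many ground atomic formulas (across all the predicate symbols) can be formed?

6

First count ground terms of depth ≤ 1.
With no function symbols every ground term is a constant, so there are exactly 2 ground terms at every depth bound.
N_0 = 2
N_1 = 2
Explicitly: a, e.
So |H| = 2.
For each predicate symbol, the number of ground atoms is |H| raised to its arity; summing:
  Q: 2;  R: 2^2 = 4
Total ground atoms: 2 + 4 = 6.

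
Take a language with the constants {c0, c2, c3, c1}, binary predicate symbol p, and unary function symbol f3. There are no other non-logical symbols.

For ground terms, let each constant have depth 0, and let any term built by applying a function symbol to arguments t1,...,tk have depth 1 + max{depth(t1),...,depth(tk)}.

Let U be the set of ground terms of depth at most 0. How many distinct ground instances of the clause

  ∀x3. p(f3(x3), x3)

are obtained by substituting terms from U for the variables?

4

Ground terms of depth ≤ 0:
  If N_k denotes the number of depth-≤k ground terms, the 4 constants give N_0 = 4, and each function symbol of arity r contributes N_{k-1}^r new terms at level k: N_k = 4 + N_{k-1}.
  N_0 = 4
  Explicitly: c0, c2, c3, c1.
So there are 4 ground terms available for substitution.
The variable x3 ranges independently over the available ground terms, and distinct assignments produce distinct instances.
Number of ground instances = 4.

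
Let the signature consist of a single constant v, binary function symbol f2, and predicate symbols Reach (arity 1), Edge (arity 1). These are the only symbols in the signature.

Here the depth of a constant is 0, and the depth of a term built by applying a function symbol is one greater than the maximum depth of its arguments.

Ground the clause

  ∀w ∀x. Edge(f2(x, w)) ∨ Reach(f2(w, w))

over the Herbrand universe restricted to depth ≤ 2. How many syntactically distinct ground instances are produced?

25

Ground terms of depth ≤ 2:
  If N_k denotes the number of depth-≤k ground terms, the 1 constant gives N_0 = 1, and each function symbol of arity r contributes N_{k-1}^r new terms at level k: N_k = 1 + N_{k-1}^2.
  N_0 = 1
  N_1 = 1 + 1^2 = 2
  N_2 = 1 + 2^2 = 5
  Explicitly: v, f2(v, v), f2(v, f2(v, v)), f2(f2(v, v), v), f2(f2(v, v), f2(v, v)).
So there are 5 ground terms available for substitution.
There are 2 variables to instantiate (w, x), each occurring in at least one literal, so different choices give different ground instances.
Number of ground instances = 5^2 = 25.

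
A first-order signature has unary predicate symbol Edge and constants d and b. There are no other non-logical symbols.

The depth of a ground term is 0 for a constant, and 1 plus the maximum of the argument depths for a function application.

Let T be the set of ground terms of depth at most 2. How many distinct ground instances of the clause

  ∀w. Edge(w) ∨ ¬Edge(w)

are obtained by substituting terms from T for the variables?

2

Ground terms of depth ≤ 2:
  With no function symbols every ground term is a constant, so there are exactly 2 ground terms at every depth bound.
  N_0 = 2
  N_1 = 2
  N_2 = 2
So there are 2 ground terms available for substitution.
There is 1 variable to instantiate (w),  occurring in at least one literal, so different choices give different ground instances.
Number of ground instances = 2.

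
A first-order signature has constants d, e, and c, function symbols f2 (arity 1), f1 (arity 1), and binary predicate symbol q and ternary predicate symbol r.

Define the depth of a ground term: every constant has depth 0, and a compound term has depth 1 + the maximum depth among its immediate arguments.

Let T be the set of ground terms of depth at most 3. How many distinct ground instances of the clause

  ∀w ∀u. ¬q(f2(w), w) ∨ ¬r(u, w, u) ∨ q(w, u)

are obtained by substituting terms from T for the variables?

2025

Ground terms of depth ≤ 3:
  Let N_k count ground terms of depth at most k. Each non-constant term of depth ≤ k is some function symbol applied to depth-≤(k−1) arguments, giving N_k = 3 + N_{k-1} + N_{k-1}.
  N_0 = 3
  N_1 = 3 + 3 + 3 = 9
  N_2 = 3 + 9 + 9 = 21
  N_3 = 3 + 21 + 21 = 45
So there are 45 ground terms available for substitution.
Each of w, u ranges independently over the available ground terms, and distinct assignments produce distinct instances.
Number of ground instances = 45^2 = 2025.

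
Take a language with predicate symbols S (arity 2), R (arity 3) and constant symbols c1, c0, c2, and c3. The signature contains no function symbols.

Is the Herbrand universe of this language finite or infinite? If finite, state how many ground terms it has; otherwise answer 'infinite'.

There are no function symbols, so every ground term is one of the 4 constants.
The Herbrand universe is {c1, c0, c2, c3}, which is finite with 4 elements.

4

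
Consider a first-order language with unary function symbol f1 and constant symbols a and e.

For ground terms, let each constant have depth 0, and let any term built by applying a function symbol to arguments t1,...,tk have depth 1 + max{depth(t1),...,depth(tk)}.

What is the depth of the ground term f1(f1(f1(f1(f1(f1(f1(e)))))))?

7

depth(f1(e)) = 1 + depth(e) = 1 + 0 = 1
depth(f1(f1(e))) = 1 + depth(f1(e)) = 1 + 1 = 2
depth(f1(f1(f1(e)))) = 1 + depth(f1(f1(e))) = 1 + 2 = 3
depth(f1(f1(f1(f1(e))))) = 1 + depth(f1(f1(f1(e)))) = 1 + 3 = 4
depth(f1(f1(f1(f1(f1(e)))))) = 1 + depth(f1(f1(f1(f1(e))))) = 1 + 4 = 5
depth(f1(f1(f1(f1(f1(f1(e))))))) = 1 + depth(f1(f1(f1(f1(f1(e)))))) = 1 + 5 = 6
depth(f1(f1(f1(f1(f1(f1(f1(e)))))))) = 1 + depth(f1(f1(f1(f1(f1(f1(e))))))) = 1 + 6 = 7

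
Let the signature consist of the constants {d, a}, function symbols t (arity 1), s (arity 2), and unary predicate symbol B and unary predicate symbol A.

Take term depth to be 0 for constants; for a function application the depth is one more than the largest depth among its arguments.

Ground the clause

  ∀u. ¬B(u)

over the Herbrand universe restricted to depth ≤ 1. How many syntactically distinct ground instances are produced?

8

Ground terms of depth ≤ 1:
  Count level by level. With function symbols t/1, s/2, the terms of depth ≤ k are the 2 constants together with each function applied to depth-≤(k−1) tuples, so N_k = 2 + N_{k-1} + N_{k-1}^2.
  N_0 = 2
  N_1 = 2 + 2 + 2^2 = 8
  Explicitly: d, a, t(d), t(a), s(d, d), s(d, a), s(a, d), s(a, a).
So there are 8 ground terms available for substitution.
The variable u ranges independently over the available ground terms, and distinct assignments produce distinct instances.
Number of ground instances = 8.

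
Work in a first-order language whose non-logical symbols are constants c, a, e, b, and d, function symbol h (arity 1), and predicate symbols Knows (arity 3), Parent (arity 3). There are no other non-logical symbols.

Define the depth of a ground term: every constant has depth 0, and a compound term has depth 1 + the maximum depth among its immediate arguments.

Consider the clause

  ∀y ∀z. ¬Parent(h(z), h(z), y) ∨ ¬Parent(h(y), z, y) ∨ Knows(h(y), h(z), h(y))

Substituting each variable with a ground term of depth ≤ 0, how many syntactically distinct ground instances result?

25

Ground terms of depth ≤ 0:
  Write N_k for the number of ground terms of depth ≤ k. A term of depth ≤ k is either a constant or a function symbol applied to arguments of depth ≤ k−1, so N_k = 5 + N_{k-1}.
  N_0 = 5
  Explicitly: c, a, e, b, d.
So there are 5 ground terms available for substitution.
The clause has 2 distinct variables (y, z), each appearing in the body. In the free term algebra distinct substitutions yield syntactically distinct ground instances.
Number of ground instances = 5^2 = 25.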